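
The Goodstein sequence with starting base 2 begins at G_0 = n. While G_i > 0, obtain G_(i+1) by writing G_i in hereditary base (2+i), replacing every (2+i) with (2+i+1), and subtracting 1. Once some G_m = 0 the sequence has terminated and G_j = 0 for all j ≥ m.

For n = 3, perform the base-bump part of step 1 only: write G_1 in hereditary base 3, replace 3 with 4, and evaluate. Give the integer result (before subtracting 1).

4

(0) 3|_2 = 2 + 1 ↦ 3 + 1|_3 = 4 ⇒ 3
(1) 3|_3 = 3 ↦ 4|_4 = 4 ⇒ 3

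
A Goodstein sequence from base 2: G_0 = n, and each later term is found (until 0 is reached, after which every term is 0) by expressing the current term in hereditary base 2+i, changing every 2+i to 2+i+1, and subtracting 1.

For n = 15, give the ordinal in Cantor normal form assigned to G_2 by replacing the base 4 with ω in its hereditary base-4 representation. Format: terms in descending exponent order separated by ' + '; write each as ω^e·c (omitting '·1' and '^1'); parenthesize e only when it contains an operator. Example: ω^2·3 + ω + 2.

ω^(ω + 1) + ω^ω + 3

base 2: 15 = 2^(2 + 1) + 2^2 + 2 + 1; at 3: 3^(3 + 1) + 3^3 + 3 + 1 = 112; next = 111
base 3: 111 = 3^(3 + 1) + 3^3 + 3; at 4: 4^(4 + 1) + 4^4 + 4 = 1284; next = 1283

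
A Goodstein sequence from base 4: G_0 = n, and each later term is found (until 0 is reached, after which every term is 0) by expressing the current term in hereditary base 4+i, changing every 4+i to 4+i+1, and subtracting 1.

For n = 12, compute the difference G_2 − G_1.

G_0=12  [base 4] 3·4  →[4↦5]→  3·5 = 15  −1 ⇒ G_1=14
G_1=14  [base 5] 2·5 + 4  →[5↦6]→  2·6 + 4 = 16  −1 ⇒ G_2=15

1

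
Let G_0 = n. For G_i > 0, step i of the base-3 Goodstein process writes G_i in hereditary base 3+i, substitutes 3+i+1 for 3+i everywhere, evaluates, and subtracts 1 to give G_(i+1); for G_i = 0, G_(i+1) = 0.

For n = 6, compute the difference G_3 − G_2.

G_0=6  [base 3] 2·3  →[3↦4]→  2·4 = 8  −1 ⇒ G_1=7
G_1=7  [base 4] 4 + 3  →[4↦5]→  5 + 3 = 8  −1 ⇒ G_2=7
G_2=7  [base 5] 5 + 2  →[5↦6]→  6 + 2 = 8  −1 ⇒ G_3=7

0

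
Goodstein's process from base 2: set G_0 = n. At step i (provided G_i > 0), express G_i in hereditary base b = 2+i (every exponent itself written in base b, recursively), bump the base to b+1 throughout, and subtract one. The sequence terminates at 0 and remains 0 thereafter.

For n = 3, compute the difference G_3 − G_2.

base 2: 3 = 2 + 1; at 3: 3 + 1 = 4; next = 3
base 3: 3 = 3; at 4: 4 = 4; next = 3
base 4: 3 = 3; at 5: 3 = 3; next = 2

-1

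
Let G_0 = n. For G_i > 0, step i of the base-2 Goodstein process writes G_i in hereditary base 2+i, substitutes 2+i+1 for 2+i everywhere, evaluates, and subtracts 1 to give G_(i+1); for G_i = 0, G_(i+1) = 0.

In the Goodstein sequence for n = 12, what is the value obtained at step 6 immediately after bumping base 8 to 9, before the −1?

base 2: 12 = 2^(2 + 1) + 2^2; at 3: 3^(3 + 1) + 3^3 = 108; next = 107
base 3: 107 = 3^(3 + 1) + 2·3^2 + 2·3 + 2; at 4: 4^(4 + 1) + 2·4^2 + 2·4 + 2 = 1066; next = 1065
base 4: 1065 = 4^(4 + 1) + 2·4^2 + 2·4 + 1; at 5: 5^(5 + 1) + 2·5^2 + 2·5 + 1 = 15686; next = 15685
base 5: 15685 = 5^(5 + 1) + 2·5^2 + 2·5; at 6: 6^(6 + 1) + 2·6^2 + 2·6 = 280020; next = 280019
base 6: 280019 = 6^(6 + 1) + 2·6^2 + 6 + 5; at 7: 7^(7 + 1) + 2·7^2 + 7 + 5 = 5764911; next = 5764910
base 7: 5764910 = 7^(7 + 1) + 2·7^2 + 7 + 4; at 8: 8^(8 + 1) + 2·8^2 + 8 + 4 = 134217868; next = 134217867
base 8: 134217867 = 8^(8 + 1) + 2·8^2 + 8 + 3; at 9: 9^(9 + 1) + 2·9^2 + 9 + 3 = 3486784575; next = 3486784574

3486784575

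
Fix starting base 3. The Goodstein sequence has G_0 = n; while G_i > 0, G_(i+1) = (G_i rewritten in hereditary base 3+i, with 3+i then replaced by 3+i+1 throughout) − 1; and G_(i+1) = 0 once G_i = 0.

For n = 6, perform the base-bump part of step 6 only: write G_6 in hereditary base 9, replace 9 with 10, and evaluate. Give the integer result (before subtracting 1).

G_0 = 6. HB_3(6) = 2·3. Bump = 8. G_1 = 7.
G_1 = 7. HB_4(7) = 4 + 3. Bump = 8. G_2 = 7.
G_2 = 7. HB_5(7) = 5 + 2. Bump = 8. G_3 = 7.
G_3 = 7. HB_6(7) = 6 + 1. Bump = 8. G_4 = 7.
G_4 = 7. HB_7(7) = 7. Bump = 8. G_5 = 7.
G_5 = 7. HB_8(7) = 7. Bump = 7. G_6 = 6.

6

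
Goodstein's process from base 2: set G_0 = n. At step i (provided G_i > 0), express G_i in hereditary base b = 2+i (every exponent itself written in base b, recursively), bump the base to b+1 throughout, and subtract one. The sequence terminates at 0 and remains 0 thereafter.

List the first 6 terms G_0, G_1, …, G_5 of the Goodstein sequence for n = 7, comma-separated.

base 2: 7 = 2^2 + 2 + 1; at 3: 3^3 + 3 + 1 = 31; next = 30
base 3: 30 = 3^3 + 3; at 4: 4^4 + 4 = 260; next = 259
base 4: 259 = 4^4 + 3; at 5: 5^5 + 3 = 3128; next = 3127
base 5: 3127 = 5^5 + 2; at 6: 6^6 + 2 = 46658; next = 46657
base 6: 46657 = 6^6 + 1; at 7: 7^7 + 1 = 823544; next = 823543

7, 30, 259, 3127, 46657, 823543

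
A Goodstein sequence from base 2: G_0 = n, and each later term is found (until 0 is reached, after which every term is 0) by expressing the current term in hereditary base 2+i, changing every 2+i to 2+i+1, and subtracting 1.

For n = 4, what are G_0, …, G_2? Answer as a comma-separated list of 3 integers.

base 2: 4 = 2^2; at 3: 3^3 = 27; next = 26
base 3: 26 = 2·3^2 + 2·3 + 2; at 4: 2·4^2 + 2·4 + 2 = 42; next = 41

4, 26, 41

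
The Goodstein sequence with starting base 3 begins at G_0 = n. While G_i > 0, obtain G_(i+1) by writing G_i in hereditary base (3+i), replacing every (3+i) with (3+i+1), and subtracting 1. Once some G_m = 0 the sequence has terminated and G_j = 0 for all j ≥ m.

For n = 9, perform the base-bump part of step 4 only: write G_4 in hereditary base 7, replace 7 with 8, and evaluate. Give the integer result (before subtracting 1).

G_0 = 9. HB_3(9) = 3^2. Bump = 16. G_1 = 15.
G_1 = 15. HB_4(15) = 3·4 + 3. Bump = 18. G_2 = 17.
G_2 = 17. HB_5(17) = 3·5 + 2. Bump = 20. G_3 = 19.
G_3 = 19. HB_6(19) = 3·6 + 1. Bump = 22. G_4 = 21.
G_4 = 21. HB_7(21) = 3·7. Bump = 24. G_5 = 23.

24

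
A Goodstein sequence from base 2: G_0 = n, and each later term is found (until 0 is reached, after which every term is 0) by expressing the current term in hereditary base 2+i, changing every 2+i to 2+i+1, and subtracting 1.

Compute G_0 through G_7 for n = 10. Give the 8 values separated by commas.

10 —HB2→ 2^(2 + 1) + 2 —bump→ 3^(3 + 1) + 3 = 84 —(−1)→ 83
83 —HB3→ 3^(3 + 1) + 2 —bump→ 4^(4 + 1) + 2 = 1026 —(−1)→ 1025
1025 —HB4→ 4^(4 + 1) + 1 —bump→ 5^(5 + 1) + 1 = 15626 —(−1)→ 15625
15625 —HB5→ 5^(5 + 1) —bump→ 6^(6 + 1) = 279936 —(−1)→ 279935
279935 —HB6→ 5·6^6 + 5·6^5 + 5·6^4 + 5·6^3 + 5·6^2 + 5·6 + 5 —bump→ 5·7^7 + 5·7^5 + 5·7^4 + 5·7^3 + 5·7^2 + 5·7 + 5 = 4215755 —(−1)→ 4215754
4215754 —HB7→ 5·7^7 + 5·7^5 + 5·7^4 + 5·7^3 + 5·7^2 + 5·7 + 4 —bump→ 5·8^8 + 5·8^5 + 5·8^4 + 5·8^3 + 5·8^2 + 5·8 + 4 = 84073324 —(−1)→ 84073323
84073323 —HB8→ 5·8^8 + 5·8^5 + 5·8^4 + 5·8^3 + 5·8^2 + 5·8 + 3 —bump→ 5·9^9 + 5·9^5 + 5·9^4 + 5·9^3 + 5·9^2 + 5·9 + 3 = 1937434593 —(−1)→ 1937434592

10, 83, 1025, 15625, 279935, 4215754, 84073323, 1937434592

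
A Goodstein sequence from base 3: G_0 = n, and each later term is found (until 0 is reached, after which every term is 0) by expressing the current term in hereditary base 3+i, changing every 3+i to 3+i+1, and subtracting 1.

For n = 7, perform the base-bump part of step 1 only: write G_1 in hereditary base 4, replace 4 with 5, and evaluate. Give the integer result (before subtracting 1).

10

(0) 7|_3 = 2·3 + 1 ↦ 2·4 + 1|_4 = 9 ⇒ 8
(1) 8|_4 = 2·4 ↦ 2·5|_5 = 10 ⇒ 9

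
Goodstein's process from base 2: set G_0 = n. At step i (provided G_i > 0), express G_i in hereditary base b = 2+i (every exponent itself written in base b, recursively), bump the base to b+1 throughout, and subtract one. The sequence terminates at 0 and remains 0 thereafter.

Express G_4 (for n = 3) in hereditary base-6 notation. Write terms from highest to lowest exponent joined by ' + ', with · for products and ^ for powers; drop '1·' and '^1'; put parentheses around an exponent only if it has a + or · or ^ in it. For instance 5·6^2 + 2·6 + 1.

1

G_0 = 3. HB_2(3) = 2 + 1. Bump = 4. G_1 = 3.
G_1 = 3. HB_3(3) = 3. Bump = 4. G_2 = 3.
G_2 = 3. HB_4(3) = 3. Bump = 3. G_3 = 2.
G_3 = 2. HB_5(2) = 2. Bump = 2. G_4 = 1.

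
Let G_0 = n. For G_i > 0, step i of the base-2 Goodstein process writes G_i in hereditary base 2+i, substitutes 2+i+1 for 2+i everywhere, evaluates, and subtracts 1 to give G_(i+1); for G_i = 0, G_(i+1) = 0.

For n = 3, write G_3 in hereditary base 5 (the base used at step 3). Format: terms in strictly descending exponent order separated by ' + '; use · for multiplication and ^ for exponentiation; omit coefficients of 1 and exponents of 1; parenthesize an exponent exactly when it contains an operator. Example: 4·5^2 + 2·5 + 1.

3 —HB2→ 2 + 1 —bump→ 3 + 1 = 4 —(−1)→ 3
3 —HB3→ 3 —bump→ 4 = 4 —(−1)→ 3
3 —HB4→ 3 —bump→ 3 = 3 —(−1)→ 2
2 —HB5→ 2 —bump→ 2 = 2 —(−1)→ 1

2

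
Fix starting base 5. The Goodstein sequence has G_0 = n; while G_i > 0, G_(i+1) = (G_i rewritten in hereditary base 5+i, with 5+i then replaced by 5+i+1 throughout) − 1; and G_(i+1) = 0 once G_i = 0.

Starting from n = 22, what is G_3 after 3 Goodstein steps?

22 —HB5→ 4·5 + 2 —bump→ 4·6 + 2 = 26 —(−1)→ 25
25 —HB6→ 4·6 + 1 —bump→ 4·7 + 1 = 29 —(−1)→ 28
28 —HB7→ 4·7 —bump→ 4·8 = 32 —(−1)→ 31
31 —HB8→ 3·8 + 7 —bump→ 3·9 + 7 = 34 —(−1)→ 33

31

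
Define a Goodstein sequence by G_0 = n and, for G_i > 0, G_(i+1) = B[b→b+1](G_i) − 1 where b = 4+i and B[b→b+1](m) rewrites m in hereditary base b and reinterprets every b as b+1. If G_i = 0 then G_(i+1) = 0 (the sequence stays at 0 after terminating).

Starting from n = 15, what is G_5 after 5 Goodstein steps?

24

[0] 15 ≡ 3·4 + 3 (base 4). Lift 5: 18. −1: 17.
[1] 17 ≡ 3·5 + 2 (base 5). Lift 6: 20. −1: 19.
[2] 19 ≡ 3·6 + 1 (base 6). Lift 7: 22. −1: 21.
[3] 21 ≡ 3·7 (base 7). Lift 8: 24. −1: 23.
[4] 23 ≡ 2·8 + 7 (base 8). Lift 9: 25. −1: 24.
[5] 24 ≡ 2·9 + 6 (base 9). Lift 10: 26. −1: 25.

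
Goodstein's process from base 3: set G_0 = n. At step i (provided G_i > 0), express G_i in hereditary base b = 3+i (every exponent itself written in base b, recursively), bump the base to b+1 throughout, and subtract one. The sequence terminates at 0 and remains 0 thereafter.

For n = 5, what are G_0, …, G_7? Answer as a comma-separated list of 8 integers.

5, 5, 5, 5, 4, 3, 2, 1

i=0: 5 = 3 + 2 (b=3); 3→4: 4 + 2 = 6; 6−1 = 5
i=1: 5 = 4 + 1 (b=4); 4→5: 5 + 1 = 6; 6−1 = 5
i=2: 5 = 5 (b=5); 5→6: 6 = 6; 6−1 = 5
i=3: 5 = 5 (b=6); 6→7: 5 = 5; 5−1 = 4
i=4: 4 = 4 (b=7); 7→8: 4 = 4; 4−1 = 3
i=5: 3 = 3 (b=8); 8→9: 3 = 3; 3−1 = 2
i=6: 2 = 2 (b=9); 9→10: 2 = 2; 2−1 = 1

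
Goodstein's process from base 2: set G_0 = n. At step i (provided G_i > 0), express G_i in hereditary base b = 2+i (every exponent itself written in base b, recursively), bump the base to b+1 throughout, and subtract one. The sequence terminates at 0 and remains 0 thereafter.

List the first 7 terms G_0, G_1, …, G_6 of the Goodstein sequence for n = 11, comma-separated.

11, 84, 1027, 15627, 279937, 5764801, 134217727

i=0: 11 = 2^(2 + 1) + 2 + 1 (b=2); 2→3: 3^(3 + 1) + 3 + 1 = 85; 85−1 = 84
i=1: 84 = 3^(3 + 1) + 3 (b=3); 3→4: 4^(4 + 1) + 4 = 1028; 1028−1 = 1027
i=2: 1027 = 4^(4 + 1) + 3 (b=4); 4→5: 5^(5 + 1) + 3 = 15628; 15628−1 = 15627
i=3: 15627 = 5^(5 + 1) + 2 (b=5); 5→6: 6^(6 + 1) + 2 = 279938; 279938−1 = 279937
i=4: 279937 = 6^(6 + 1) + 1 (b=6); 6→7: 7^(7 + 1) + 1 = 5764802; 5764802−1 = 5764801
i=5: 5764801 = 7^(7 + 1) (b=7); 7→8: 8^(8 + 1) = 134217728; 134217728−1 = 134217727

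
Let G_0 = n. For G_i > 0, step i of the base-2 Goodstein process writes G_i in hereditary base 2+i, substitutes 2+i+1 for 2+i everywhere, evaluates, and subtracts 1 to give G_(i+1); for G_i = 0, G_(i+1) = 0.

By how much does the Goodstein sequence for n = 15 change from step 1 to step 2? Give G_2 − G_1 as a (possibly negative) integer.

[0] 15 ≡ 2^(2 + 1) + 2^2 + 2 + 1 (base 2). Lift 3: 112. −1: 111.
[1] 111 ≡ 3^(3 + 1) + 3^3 + 3 (base 3). Lift 4: 1284. −1: 1283.

1172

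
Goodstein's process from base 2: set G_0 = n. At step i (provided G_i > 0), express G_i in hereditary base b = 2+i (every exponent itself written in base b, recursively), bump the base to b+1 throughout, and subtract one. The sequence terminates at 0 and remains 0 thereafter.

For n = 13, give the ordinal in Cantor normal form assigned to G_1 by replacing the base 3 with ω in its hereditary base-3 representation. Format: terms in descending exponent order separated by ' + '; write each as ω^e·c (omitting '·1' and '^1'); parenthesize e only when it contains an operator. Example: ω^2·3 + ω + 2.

base 2: 13 = 2^(2 + 1) + 2^2 + 1; at 3: 3^(3 + 1) + 3^3 + 1 = 109; next = 108
base 3: 108 = 3^(3 + 1) + 3^3; at 4: 4^(4 + 1) + 4^4 = 1280; next = 1279

ω^(ω + 1) + ω^ω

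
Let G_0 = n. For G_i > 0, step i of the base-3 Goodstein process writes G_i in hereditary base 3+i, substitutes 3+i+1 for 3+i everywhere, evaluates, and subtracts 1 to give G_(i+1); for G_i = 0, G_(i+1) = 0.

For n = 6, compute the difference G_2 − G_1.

0

i=0: 6 = 2·3 (b=3); 3→4: 2·4 = 8; 8−1 = 7
i=1: 7 = 4 + 3 (b=4); 4→5: 5 + 3 = 8; 8−1 = 7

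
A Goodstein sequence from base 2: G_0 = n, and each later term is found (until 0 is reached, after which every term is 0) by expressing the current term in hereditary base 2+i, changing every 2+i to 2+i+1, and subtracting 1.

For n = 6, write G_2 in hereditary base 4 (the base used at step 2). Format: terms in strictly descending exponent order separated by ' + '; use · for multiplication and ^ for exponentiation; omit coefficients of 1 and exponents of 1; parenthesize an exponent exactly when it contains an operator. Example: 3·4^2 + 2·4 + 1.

4^4 + 1

G_0 = 6. HB_2(6) = 2^2 + 2. Bump = 30. G_1 = 29.
G_1 = 29. HB_3(29) = 3^3 + 2. Bump = 258. G_2 = 257.
G_2 = 257. HB_4(257) = 4^4 + 1. Bump = 3126. G_3 = 3125.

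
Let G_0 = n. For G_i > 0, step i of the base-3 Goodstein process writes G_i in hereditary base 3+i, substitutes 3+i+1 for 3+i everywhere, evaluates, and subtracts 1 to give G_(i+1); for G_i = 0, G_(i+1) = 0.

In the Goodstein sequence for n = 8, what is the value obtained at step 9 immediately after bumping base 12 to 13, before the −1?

G_0 = 8. HB_3(8) = 2·3 + 2. Bump = 10. G_1 = 9.
G_1 = 9. HB_4(9) = 2·4 + 1. Bump = 11. G_2 = 10.
G_2 = 10. HB_5(10) = 2·5. Bump = 12. G_3 = 11.
G_3 = 11. HB_6(11) = 6 + 5. Bump = 12. G_4 = 11.
G_4 = 11. HB_7(11) = 7 + 4. Bump = 12. G_5 = 11.
G_5 = 11. HB_8(11) = 8 + 3. Bump = 12. G_6 = 11.
G_6 = 11. HB_9(11) = 9 + 2. Bump = 12. G_7 = 11.
G_7 = 11. HB_10(11) = 10 + 1. Bump = 12. G_8 = 11.
G_8 = 11. HB_11(11) = 11. Bump = 12. G_9 = 11.

11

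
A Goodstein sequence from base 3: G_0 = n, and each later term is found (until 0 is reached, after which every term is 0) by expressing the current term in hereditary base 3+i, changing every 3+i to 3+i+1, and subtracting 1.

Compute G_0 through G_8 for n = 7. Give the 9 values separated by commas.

[0] 7 ≡ 2·3 + 1 (base 3). Lift 4: 9. −1: 8.
[1] 8 ≡ 2·4 (base 4). Lift 5: 10. −1: 9.
[2] 9 ≡ 5 + 4 (base 5). Lift 6: 10. −1: 9.
[3] 9 ≡ 6 + 3 (base 6). Lift 7: 10. −1: 9.
[4] 9 ≡ 7 + 2 (base 7). Lift 8: 10. −1: 9.
[5] 9 ≡ 8 + 1 (base 8). Lift 9: 10. −1: 9.
[6] 9 ≡ 9 (base 9). Lift 10: 10. −1: 9.
[7] 9 ≡ 9 (base 10). Lift 11: 9. −1: 8.

7, 8, 9, 9, 9, 9, 9, 9, 8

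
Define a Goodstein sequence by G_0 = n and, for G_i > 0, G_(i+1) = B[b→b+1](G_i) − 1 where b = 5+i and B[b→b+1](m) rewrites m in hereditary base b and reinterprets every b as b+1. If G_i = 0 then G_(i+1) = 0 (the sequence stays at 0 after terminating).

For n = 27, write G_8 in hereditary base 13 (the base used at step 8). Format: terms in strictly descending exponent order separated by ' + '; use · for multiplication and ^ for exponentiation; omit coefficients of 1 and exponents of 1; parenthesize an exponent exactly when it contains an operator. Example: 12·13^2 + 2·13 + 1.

7·13 + 2

[0] 27 ≡ 5^2 + 2 (base 5). Lift 6: 38. −1: 37.
[1] 37 ≡ 6^2 + 1 (base 6). Lift 7: 50. −1: 49.
[2] 49 ≡ 7^2 (base 7). Lift 8: 64. −1: 63.
[3] 63 ≡ 7·8 + 7 (base 8). Lift 9: 70. −1: 69.
[4] 69 ≡ 7·9 + 6 (base 9). Lift 10: 76. −1: 75.
[5] 75 ≡ 7·10 + 5 (base 10). Lift 11: 82. −1: 81.
[6] 81 ≡ 7·11 + 4 (base 11). Lift 12: 88. −1: 87.
[7] 87 ≡ 7·12 + 3 (base 12). Lift 13: 94. −1: 93.
[8] 93 ≡ 7·13 + 2 (base 13). Lift 14: 100. −1: 99.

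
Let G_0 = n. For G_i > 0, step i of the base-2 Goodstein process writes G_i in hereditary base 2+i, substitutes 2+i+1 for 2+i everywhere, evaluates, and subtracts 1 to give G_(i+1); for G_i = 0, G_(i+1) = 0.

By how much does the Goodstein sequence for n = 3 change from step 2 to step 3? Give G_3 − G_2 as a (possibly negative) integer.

[0] 3 ≡ 2 + 1 (base 2). Lift 3: 4. −1: 3.
[1] 3 ≡ 3 (base 3). Lift 4: 4. −1: 3.
[2] 3 ≡ 3 (base 4). Lift 5: 3. −1: 2.

-1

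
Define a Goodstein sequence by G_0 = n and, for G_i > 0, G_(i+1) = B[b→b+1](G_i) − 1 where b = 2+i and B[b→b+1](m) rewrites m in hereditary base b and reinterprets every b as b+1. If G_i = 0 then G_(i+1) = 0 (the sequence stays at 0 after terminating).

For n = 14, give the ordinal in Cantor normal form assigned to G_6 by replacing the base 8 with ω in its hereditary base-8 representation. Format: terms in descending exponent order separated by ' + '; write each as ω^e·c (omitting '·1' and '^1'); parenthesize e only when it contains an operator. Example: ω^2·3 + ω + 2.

(0) 14|_2 = 2^(2 + 1) + 2^2 + 2 ↦ 3^(3 + 1) + 3^3 + 3|_3 = 111 ⇒ 110
(1) 110|_3 = 3^(3 + 1) + 3^3 + 2 ↦ 4^(4 + 1) + 4^4 + 2|_4 = 1282 ⇒ 1281
(2) 1281|_4 = 4^(4 + 1) + 4^4 + 1 ↦ 5^(5 + 1) + 5^5 + 1|_5 = 18751 ⇒ 18750
(3) 18750|_5 = 5^(5 + 1) + 5^5 ↦ 6^(6 + 1) + 6^6|_6 = 326592 ⇒ 326591
(4) 326591|_6 = 6^(6 + 1) + 5·6^5 + 5·6^4 + 5·6^3 + 5·6^2 + 5·6 + 5 ↦ 7^(7 + 1) + 5·7^5 + 5·7^4 + 5·7^3 + 5·7^2 + 5·7 + 5|_7 = 5862841 ⇒ 5862840
(5) 5862840|_7 = 7^(7 + 1) + 5·7^5 + 5·7^4 + 5·7^3 + 5·7^2 + 5·7 + 4 ↦ 8^(8 + 1) + 5·8^5 + 5·8^4 + 5·8^3 + 5·8^2 + 5·8 + 4|_8 = 134404972 ⇒ 134404971
(6) 134404971|_8 = 8^(8 + 1) + 5·8^5 + 5·8^4 + 5·8^3 + 5·8^2 + 5·8 + 3 ↦ 9^(9 + 1) + 5·9^5 + 5·9^4 + 5·9^3 + 5·9^2 + 5·9 + 3|_9 = 3487116549 ⇒ 3487116548

ω^(ω + 1) + ω^5·5 + ω^4·5 + ω^3·5 + ω^2·5 + ω·5 + 3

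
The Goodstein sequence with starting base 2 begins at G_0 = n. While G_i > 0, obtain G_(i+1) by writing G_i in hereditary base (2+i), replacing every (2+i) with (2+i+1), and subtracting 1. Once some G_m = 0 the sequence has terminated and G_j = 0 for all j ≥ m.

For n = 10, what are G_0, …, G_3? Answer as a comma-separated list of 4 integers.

G_0 = 10. HB_2(10) = 2^(2 + 1) + 2. Bump = 84. G_1 = 83.
G_1 = 83. HB_3(83) = 3^(3 + 1) + 2. Bump = 1026. G_2 = 1025.
G_2 = 1025. HB_4(1025) = 4^(4 + 1) + 1. Bump = 15626. G_3 = 15625.

10, 83, 1025, 15625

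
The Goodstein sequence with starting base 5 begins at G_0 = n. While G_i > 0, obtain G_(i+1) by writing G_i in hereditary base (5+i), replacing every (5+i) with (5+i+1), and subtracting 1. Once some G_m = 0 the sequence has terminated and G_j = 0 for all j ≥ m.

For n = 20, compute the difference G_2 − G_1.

[0] 20 ≡ 4·5 (base 5). Lift 6: 24. −1: 23.
[1] 23 ≡ 3·6 + 5 (base 6). Lift 7: 26. −1: 25.

2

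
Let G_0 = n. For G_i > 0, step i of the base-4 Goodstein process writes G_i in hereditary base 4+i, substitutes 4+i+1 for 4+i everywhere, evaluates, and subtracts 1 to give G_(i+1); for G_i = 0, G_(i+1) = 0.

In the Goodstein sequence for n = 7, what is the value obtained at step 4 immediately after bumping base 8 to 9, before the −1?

step 0: 7 = 4 + 3; sub 5 for 4: 5 + 3; = 8; G_1 = 8−1 = 7
step 1: 7 = 5 + 2; sub 6 for 5: 6 + 2; = 8; G_2 = 8−1 = 7
step 2: 7 = 6 + 1; sub 7 for 6: 7 + 1; = 8; G_3 = 8−1 = 7
step 3: 7 = 7; sub 8 for 7: 8; = 8; G_4 = 8−1 = 7

7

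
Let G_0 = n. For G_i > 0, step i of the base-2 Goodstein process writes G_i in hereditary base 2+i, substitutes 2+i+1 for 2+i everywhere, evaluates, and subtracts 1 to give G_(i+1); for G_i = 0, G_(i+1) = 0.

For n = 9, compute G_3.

9842

base 2: 9 = 2^(2 + 1) + 1; at 3: 3^(3 + 1) + 1 = 82; next = 81
base 3: 81 = 3^(3 + 1); at 4: 4^(4 + 1) = 1024; next = 1023
base 4: 1023 = 3·4^4 + 3·4^3 + 3·4^2 + 3·4 + 3; at 5: 3·5^5 + 3·5^3 + 3·5^2 + 3·5 + 3 = 9843; next = 9842
base 5: 9842 = 3·5^5 + 3·5^3 + 3·5^2 + 3·5 + 2; at 6: 3·6^6 + 3·6^3 + 3·6^2 + 3·6 + 2 = 140744; next = 140743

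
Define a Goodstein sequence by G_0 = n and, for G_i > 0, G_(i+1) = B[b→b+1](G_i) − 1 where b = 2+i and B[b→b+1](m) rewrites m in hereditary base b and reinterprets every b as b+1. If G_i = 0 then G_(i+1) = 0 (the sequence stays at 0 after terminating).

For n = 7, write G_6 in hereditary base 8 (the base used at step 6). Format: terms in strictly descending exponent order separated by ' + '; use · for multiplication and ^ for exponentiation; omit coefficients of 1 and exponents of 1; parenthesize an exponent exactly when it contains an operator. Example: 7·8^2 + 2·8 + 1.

7·8^7 + 7·8^6 + 7·8^5 + 7·8^4 + 7·8^3 + 7·8^2 + 7·8 + 7

(0) 7|_2 = 2^2 + 2 + 1 ↦ 3^3 + 3 + 1|_3 = 31 ⇒ 30
(1) 30|_3 = 3^3 + 3 ↦ 4^4 + 4|_4 = 260 ⇒ 259
(2) 259|_4 = 4^4 + 3 ↦ 5^5 + 3|_5 = 3128 ⇒ 3127
(3) 3127|_5 = 5^5 + 2 ↦ 6^6 + 2|_6 = 46658 ⇒ 46657
(4) 46657|_6 = 6^6 + 1 ↦ 7^7 + 1|_7 = 823544 ⇒ 823543
(5) 823543|_7 = 7^7 ↦ 8^8|_8 = 16777216 ⇒ 16777215
(6) 16777215|_8 = 7·8^7 + 7·8^6 + 7·8^5 + 7·8^4 + 7·8^3 + 7·8^2 + 7·8 + 7 ↦ 7·9^7 + 7·9^6 + 7·9^5 + 7·9^4 + 7·9^3 + 7·9^2 + 7·9 + 7|_9 = 37665880 ⇒ 37665879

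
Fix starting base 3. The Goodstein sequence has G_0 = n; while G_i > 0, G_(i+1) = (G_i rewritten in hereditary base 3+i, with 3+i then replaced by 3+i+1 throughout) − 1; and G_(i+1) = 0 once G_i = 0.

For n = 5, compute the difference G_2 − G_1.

0

(0) 5|_3 = 3 + 2 ↦ 4 + 2|_4 = 6 ⇒ 5
(1) 5|_4 = 4 + 1 ↦ 5 + 1|_5 = 6 ⇒ 5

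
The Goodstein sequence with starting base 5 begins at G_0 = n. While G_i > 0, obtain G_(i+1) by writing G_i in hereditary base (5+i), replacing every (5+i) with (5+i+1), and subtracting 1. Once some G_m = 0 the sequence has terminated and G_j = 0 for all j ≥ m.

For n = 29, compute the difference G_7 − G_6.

8

G_0 = 29. HB_5(29) = 5^2 + 4. Bump = 40. G_1 = 39.
G_1 = 39. HB_6(39) = 6^2 + 3. Bump = 52. G_2 = 51.
G_2 = 51. HB_7(51) = 7^2 + 2. Bump = 66. G_3 = 65.
G_3 = 65. HB_8(65) = 8^2 + 1. Bump = 82. G_4 = 81.
G_4 = 81. HB_9(81) = 9^2. Bump = 100. G_5 = 99.
G_5 = 99. HB_10(99) = 9·10 + 9. Bump = 108. G_6 = 107.
G_6 = 107. HB_11(107) = 9·11 + 8. Bump = 116. G_7 = 115.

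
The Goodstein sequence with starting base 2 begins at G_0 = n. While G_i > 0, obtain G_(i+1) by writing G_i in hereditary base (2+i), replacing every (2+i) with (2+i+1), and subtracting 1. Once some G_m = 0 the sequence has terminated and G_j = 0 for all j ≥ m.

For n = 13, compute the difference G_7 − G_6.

3352567376

base 2: 13 = 2^(2 + 1) + 2^2 + 1; at 3: 3^(3 + 1) + 3^3 + 1 = 109; next = 108
base 3: 108 = 3^(3 + 1) + 3^3; at 4: 4^(4 + 1) + 4^4 = 1280; next = 1279
base 4: 1279 = 4^(4 + 1) + 3·4^3 + 3·4^2 + 3·4 + 3; at 5: 5^(5 + 1) + 3·5^3 + 3·5^2 + 3·5 + 3 = 16093; next = 16092
base 5: 16092 = 5^(5 + 1) + 3·5^3 + 3·5^2 + 3·5 + 2; at 6: 6^(6 + 1) + 3·6^3 + 3·6^2 + 3·6 + 2 = 280712; next = 280711
base 6: 280711 = 6^(6 + 1) + 3·6^3 + 3·6^2 + 3·6 + 1; at 7: 7^(7 + 1) + 3·7^3 + 3·7^2 + 3·7 + 1 = 5765999; next = 5765998
base 7: 5765998 = 7^(7 + 1) + 3·7^3 + 3·7^2 + 3·7; at 8: 8^(8 + 1) + 3·8^3 + 3·8^2 + 3·8 = 134219480; next = 134219479
base 8: 134219479 = 8^(8 + 1) + 3·8^3 + 3·8^2 + 2·8 + 7; at 9: 9^(9 + 1) + 3·9^3 + 3·9^2 + 2·9 + 7 = 3486786856; next = 3486786855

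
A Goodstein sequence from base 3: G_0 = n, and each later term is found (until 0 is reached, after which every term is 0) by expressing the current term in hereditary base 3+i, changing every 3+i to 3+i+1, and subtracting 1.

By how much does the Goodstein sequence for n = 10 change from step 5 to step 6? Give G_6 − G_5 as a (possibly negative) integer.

3

[0] 10 ≡ 3^2 + 1 (base 3). Lift 4: 17. −1: 16.
[1] 16 ≡ 4^2 (base 4). Lift 5: 25. −1: 24.
[2] 24 ≡ 4·5 + 4 (base 5). Lift 6: 28. −1: 27.
[3] 27 ≡ 4·6 + 3 (base 6). Lift 7: 31. −1: 30.
[4] 30 ≡ 4·7 + 2 (base 7). Lift 8: 34. −1: 33.
[5] 33 ≡ 4·8 + 1 (base 8). Lift 9: 37. −1: 36.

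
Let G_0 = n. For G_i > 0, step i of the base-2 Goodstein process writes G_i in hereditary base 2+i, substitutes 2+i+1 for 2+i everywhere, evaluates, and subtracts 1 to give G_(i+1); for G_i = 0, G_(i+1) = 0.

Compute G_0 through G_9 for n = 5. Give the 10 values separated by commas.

5, 27, 255, 467, 775, 1197, 1751, 2454, 3325, 4382

step 0: 5 = 2^2 + 1; sub 3 for 2: 3^3 + 1; = 28; G_1 = 28−1 = 27
step 1: 27 = 3^3; sub 4 for 3: 4^4; = 256; G_2 = 256−1 = 255
step 2: 255 = 3·4^3 + 3·4^2 + 3·4 + 3; sub 5 for 4: 3·5^3 + 3·5^2 + 3·5 + 3; = 468; G_3 = 468−1 = 467
step 3: 467 = 3·5^3 + 3·5^2 + 3·5 + 2; sub 6 for 5: 3·6^3 + 3·6^2 + 3·6 + 2; = 776; G_4 = 776−1 = 775
step 4: 775 = 3·6^3 + 3·6^2 + 3·6 + 1; sub 7 for 6: 3·7^3 + 3·7^2 + 3·7 + 1; = 1198; G_5 = 1198−1 = 1197
step 5: 1197 = 3·7^3 + 3·7^2 + 3·7; sub 8 for 7: 3·8^3 + 3·8^2 + 3·8; = 1752; G_6 = 1752−1 = 1751
step 6: 1751 = 3·8^3 + 3·8^2 + 2·8 + 7; sub 9 for 8: 3·9^3 + 3·9^2 + 2·9 + 7; = 2455; G_7 = 2455−1 = 2454
step 7: 2454 = 3·9^3 + 3·9^2 + 2·9 + 6; sub 10 for 9: 3·10^3 + 3·10^2 + 2·10 + 6; = 3326; G_8 = 3326−1 = 3325
step 8: 3325 = 3·10^3 + 3·10^2 + 2·10 + 5; sub 11 for 10: 3·11^3 + 3·11^2 + 2·11 + 5; = 4383; G_9 = 4383−1 = 4382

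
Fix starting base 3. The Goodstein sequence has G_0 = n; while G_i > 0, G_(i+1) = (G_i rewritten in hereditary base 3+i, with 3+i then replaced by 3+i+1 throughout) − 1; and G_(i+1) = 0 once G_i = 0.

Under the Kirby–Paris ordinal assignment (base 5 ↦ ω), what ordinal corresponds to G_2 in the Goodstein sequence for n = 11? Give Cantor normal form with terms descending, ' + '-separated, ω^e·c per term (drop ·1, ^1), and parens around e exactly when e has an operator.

ω^2

[0] 11 ≡ 3^2 + 2 (base 3). Lift 4: 18. −1: 17.
[1] 17 ≡ 4^2 + 1 (base 4). Lift 5: 26. −1: 25.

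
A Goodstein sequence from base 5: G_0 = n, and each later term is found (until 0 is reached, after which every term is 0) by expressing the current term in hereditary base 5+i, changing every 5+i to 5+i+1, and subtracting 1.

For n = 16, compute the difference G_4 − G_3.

1

step 0: 16 = 3·5 + 1; sub 6 for 5: 3·6 + 1; = 19; G_1 = 19−1 = 18
step 1: 18 = 3·6; sub 7 for 6: 3·7; = 21; G_2 = 21−1 = 20
step 2: 20 = 2·7 + 6; sub 8 for 7: 2·8 + 6; = 22; G_3 = 22−1 = 21
step 3: 21 = 2·8 + 5; sub 9 for 8: 2·9 + 5; = 23; G_4 = 23−1 = 22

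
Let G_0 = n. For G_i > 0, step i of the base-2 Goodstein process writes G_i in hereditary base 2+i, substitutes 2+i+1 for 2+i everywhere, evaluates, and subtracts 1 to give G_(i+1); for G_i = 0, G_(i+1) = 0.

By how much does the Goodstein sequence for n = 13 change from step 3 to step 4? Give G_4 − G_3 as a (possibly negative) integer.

264619

[0] 13 ≡ 2^(2 + 1) + 2^2 + 1 (base 2). Lift 3: 109. −1: 108.
[1] 108 ≡ 3^(3 + 1) + 3^3 (base 3). Lift 4: 1280. −1: 1279.
[2] 1279 ≡ 4^(4 + 1) + 3·4^3 + 3·4^2 + 3·4 + 3 (base 4). Lift 5: 16093. −1: 16092.
[3] 16092 ≡ 5^(5 + 1) + 3·5^3 + 3·5^2 + 3·5 + 2 (base 5). Lift 6: 280712. −1: 280711.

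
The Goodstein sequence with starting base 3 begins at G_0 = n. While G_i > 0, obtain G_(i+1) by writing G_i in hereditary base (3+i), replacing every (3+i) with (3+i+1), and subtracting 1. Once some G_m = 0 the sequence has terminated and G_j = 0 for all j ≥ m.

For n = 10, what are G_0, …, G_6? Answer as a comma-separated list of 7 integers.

10, 16, 24, 27, 30, 33, 36

i=0: 10 = 3^2 + 1 (b=3); 3→4: 4^2 + 1 = 17; 17−1 = 16
i=1: 16 = 4^2 (b=4); 4→5: 5^2 = 25; 25−1 = 24
i=2: 24 = 4·5 + 4 (b=5); 5→6: 4·6 + 4 = 28; 28−1 = 27
i=3: 27 = 4·6 + 3 (b=6); 6→7: 4·7 + 3 = 31; 31−1 = 30
i=4: 30 = 4·7 + 2 (b=7); 7→8: 4·8 + 2 = 34; 34−1 = 33
i=5: 33 = 4·8 + 1 (b=8); 8→9: 4·9 + 1 = 37; 37−1 = 36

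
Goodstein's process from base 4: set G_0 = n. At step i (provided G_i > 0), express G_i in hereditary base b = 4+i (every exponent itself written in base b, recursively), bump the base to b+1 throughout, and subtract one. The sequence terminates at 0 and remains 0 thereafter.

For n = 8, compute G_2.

9

(0) 8|_4 = 2·4 ↦ 2·5|_5 = 10 ⇒ 9
(1) 9|_5 = 5 + 4 ↦ 6 + 4|_6 = 10 ⇒ 9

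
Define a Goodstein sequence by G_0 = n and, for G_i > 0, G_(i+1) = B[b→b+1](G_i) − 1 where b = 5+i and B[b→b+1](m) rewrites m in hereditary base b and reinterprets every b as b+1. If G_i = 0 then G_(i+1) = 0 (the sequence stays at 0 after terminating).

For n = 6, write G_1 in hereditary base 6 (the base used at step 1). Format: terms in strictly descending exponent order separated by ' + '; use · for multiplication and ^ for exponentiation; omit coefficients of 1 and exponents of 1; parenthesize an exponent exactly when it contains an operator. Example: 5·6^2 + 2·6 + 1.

6

[0] 6 ≡ 5 + 1 (base 5). Lift 6: 7. −1: 6.
[1] 6 ≡ 6 (base 6). Lift 7: 7. −1: 6.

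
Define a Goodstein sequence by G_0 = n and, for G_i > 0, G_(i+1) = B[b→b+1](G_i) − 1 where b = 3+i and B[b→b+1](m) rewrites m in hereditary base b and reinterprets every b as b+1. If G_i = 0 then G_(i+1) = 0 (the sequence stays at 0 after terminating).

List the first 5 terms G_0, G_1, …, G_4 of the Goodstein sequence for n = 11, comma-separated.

(0) 11|_3 = 3^2 + 2 ↦ 4^2 + 2|_4 = 18 ⇒ 17
(1) 17|_4 = 4^2 + 1 ↦ 5^2 + 1|_5 = 26 ⇒ 25
(2) 25|_5 = 5^2 ↦ 6^2|_6 = 36 ⇒ 35
(3) 35|_6 = 5·6 + 5 ↦ 5·7 + 5|_7 = 40 ⇒ 39

11, 17, 25, 35, 39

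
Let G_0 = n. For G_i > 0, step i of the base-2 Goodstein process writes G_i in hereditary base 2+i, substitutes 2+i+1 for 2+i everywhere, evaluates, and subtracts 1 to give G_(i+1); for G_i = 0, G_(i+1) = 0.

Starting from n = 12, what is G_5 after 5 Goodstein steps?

step 0: 12 = 2^(2 + 1) + 2^2; sub 3 for 2: 3^(3 + 1) + 3^3; = 108; G_1 = 108−1 = 107
step 1: 107 = 3^(3 + 1) + 2·3^2 + 2·3 + 2; sub 4 for 3: 4^(4 + 1) + 2·4^2 + 2·4 + 2; = 1066; G_2 = 1066−1 = 1065
step 2: 1065 = 4^(4 + 1) + 2·4^2 + 2·4 + 1; sub 5 for 4: 5^(5 + 1) + 2·5^2 + 2·5 + 1; = 15686; G_3 = 15686−1 = 15685
step 3: 15685 = 5^(5 + 1) + 2·5^2 + 2·5; sub 6 for 5: 6^(6 + 1) + 2·6^2 + 2·6; = 280020; G_4 = 280020−1 = 280019
step 4: 280019 = 6^(6 + 1) + 2·6^2 + 6 + 5; sub 7 for 6: 7^(7 + 1) + 2·7^2 + 7 + 5; = 5764911; G_5 = 5764911−1 = 5764910

5764910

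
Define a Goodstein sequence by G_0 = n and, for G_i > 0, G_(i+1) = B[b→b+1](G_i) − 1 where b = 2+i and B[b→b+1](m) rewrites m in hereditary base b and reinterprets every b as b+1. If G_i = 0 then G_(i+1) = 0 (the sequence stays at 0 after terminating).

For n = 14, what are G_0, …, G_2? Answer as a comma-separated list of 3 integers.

14, 110, 1281

[0] 14 ≡ 2^(2 + 1) + 2^2 + 2 (base 2). Lift 3: 111. −1: 110.
[1] 110 ≡ 3^(3 + 1) + 3^3 + 2 (base 3). Lift 4: 1282. −1: 1281.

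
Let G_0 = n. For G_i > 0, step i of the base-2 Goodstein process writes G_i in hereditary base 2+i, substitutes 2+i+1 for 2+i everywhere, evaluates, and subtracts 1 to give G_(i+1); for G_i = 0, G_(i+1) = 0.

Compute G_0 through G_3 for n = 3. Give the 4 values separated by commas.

base 2: 3 = 2 + 1; at 3: 3 + 1 = 4; next = 3
base 3: 3 = 3; at 4: 4 = 4; next = 3
base 4: 3 = 3; at 5: 3 = 3; next = 2

3, 3, 3, 2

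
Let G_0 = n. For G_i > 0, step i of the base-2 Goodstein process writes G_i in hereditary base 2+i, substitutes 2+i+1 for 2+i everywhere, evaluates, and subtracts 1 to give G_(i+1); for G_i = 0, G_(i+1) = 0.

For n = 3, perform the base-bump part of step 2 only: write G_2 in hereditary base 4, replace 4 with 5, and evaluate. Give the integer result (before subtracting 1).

step 0: 3 = 2 + 1; sub 3 for 2: 3 + 1; = 4; G_1 = 4−1 = 3
step 1: 3 = 3; sub 4 for 3: 4; = 4; G_2 = 4−1 = 3
step 2: 3 = 3; sub 5 for 4: 3; = 3; G_3 = 3−1 = 2

3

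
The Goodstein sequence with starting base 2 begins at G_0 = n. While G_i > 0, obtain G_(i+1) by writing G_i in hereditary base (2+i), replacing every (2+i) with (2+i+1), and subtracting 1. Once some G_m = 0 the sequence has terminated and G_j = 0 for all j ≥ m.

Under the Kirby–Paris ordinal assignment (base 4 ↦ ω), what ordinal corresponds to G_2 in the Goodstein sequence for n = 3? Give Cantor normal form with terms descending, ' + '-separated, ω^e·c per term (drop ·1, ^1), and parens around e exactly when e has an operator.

3

(0) 3|_2 = 2 + 1 ↦ 3 + 1|_3 = 4 ⇒ 3
(1) 3|_3 = 3 ↦ 4|_4 = 4 ⇒ 3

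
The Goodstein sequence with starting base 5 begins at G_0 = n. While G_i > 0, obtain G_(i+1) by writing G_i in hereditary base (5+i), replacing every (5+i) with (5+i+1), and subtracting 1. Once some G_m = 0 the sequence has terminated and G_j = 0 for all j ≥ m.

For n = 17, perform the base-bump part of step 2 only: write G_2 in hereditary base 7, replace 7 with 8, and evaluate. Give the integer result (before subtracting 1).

24

i=0: 17 = 3·5 + 2 (b=5); 5→6: 3·6 + 2 = 20; 20−1 = 19
i=1: 19 = 3·6 + 1 (b=6); 6→7: 3·7 + 1 = 22; 22−1 = 21
i=2: 21 = 3·7 (b=7); 7→8: 3·8 = 24; 24−1 = 23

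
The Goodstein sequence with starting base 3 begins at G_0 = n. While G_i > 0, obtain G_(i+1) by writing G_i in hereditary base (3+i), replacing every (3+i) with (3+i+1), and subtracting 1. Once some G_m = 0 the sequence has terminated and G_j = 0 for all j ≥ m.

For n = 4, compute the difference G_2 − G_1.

base 3: 4 = 3 + 1; at 4: 4 + 1 = 5; next = 4
base 4: 4 = 4; at 5: 5 = 5; next = 4

0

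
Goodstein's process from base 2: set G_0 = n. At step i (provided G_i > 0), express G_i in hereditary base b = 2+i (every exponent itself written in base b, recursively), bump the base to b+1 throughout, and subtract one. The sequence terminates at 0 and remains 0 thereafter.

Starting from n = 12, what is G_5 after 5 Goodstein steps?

5764910

step 0: 12 = 2^(2 + 1) + 2^2; sub 3 for 2: 3^(3 + 1) + 3^3; = 108; G_1 = 108−1 = 107
step 1: 107 = 3^(3 + 1) + 2·3^2 + 2·3 + 2; sub 4 for 3: 4^(4 + 1) + 2·4^2 + 2·4 + 2; = 1066; G_2 = 1066−1 = 1065
step 2: 1065 = 4^(4 + 1) + 2·4^2 + 2·4 + 1; sub 5 for 4: 5^(5 + 1) + 2·5^2 + 2·5 + 1; = 15686; G_3 = 15686−1 = 15685
step 3: 15685 = 5^(5 + 1) + 2·5^2 + 2·5; sub 6 for 5: 6^(6 + 1) + 2·6^2 + 2·6; = 280020; G_4 = 280020−1 = 280019
step 4: 280019 = 6^(6 + 1) + 2·6^2 + 6 + 5; sub 7 for 6: 7^(7 + 1) + 2·7^2 + 7 + 5; = 5764911; G_5 = 5764911−1 = 5764910
step 5: 5764910 = 7^(7 + 1) + 2·7^2 + 7 + 4; sub 8 for 7: 8^(8 + 1) + 2·8^2 + 8 + 4; = 134217868; G_6 = 134217868−1 = 134217867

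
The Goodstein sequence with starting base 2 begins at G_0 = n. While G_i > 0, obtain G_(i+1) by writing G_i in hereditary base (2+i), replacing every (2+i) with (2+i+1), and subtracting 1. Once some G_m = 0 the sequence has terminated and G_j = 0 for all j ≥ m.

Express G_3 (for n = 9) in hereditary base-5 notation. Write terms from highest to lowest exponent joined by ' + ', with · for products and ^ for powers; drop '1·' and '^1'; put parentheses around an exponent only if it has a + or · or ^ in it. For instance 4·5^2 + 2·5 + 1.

3·5^5 + 3·5^3 + 3·5^2 + 3·5 + 2

[0] 9 ≡ 2^(2 + 1) + 1 (base 2). Lift 3: 82. −1: 81.
[1] 81 ≡ 3^(3 + 1) (base 3). Lift 4: 1024. −1: 1023.
[2] 1023 ≡ 3·4^4 + 3·4^3 + 3·4^2 + 3·4 + 3 (base 4). Lift 5: 9843. −1: 9842.
[3] 9842 ≡ 3·5^5 + 3·5^3 + 3·5^2 + 3·5 + 2 (base 5). Lift 6: 140744. −1: 140743.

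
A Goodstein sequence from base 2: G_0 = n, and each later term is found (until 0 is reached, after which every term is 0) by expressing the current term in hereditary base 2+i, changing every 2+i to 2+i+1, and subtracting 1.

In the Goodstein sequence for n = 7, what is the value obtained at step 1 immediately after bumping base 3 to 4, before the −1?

(0) 7|_2 = 2^2 + 2 + 1 ↦ 3^3 + 3 + 1|_3 = 31 ⇒ 30
(1) 30|_3 = 3^3 + 3 ↦ 4^4 + 4|_4 = 260 ⇒ 259

260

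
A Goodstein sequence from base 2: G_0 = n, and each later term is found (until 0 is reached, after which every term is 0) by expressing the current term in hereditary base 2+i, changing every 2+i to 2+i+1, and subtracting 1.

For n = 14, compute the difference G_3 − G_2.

17469

14 —HB2→ 2^(2 + 1) + 2^2 + 2 —bump→ 3^(3 + 1) + 3^3 + 3 = 111 —(−1)→ 110
110 —HB3→ 3^(3 + 1) + 3^3 + 2 —bump→ 4^(4 + 1) + 4^4 + 2 = 1282 —(−1)→ 1281
1281 —HB4→ 4^(4 + 1) + 4^4 + 1 —bump→ 5^(5 + 1) + 5^5 + 1 = 18751 —(−1)→ 18750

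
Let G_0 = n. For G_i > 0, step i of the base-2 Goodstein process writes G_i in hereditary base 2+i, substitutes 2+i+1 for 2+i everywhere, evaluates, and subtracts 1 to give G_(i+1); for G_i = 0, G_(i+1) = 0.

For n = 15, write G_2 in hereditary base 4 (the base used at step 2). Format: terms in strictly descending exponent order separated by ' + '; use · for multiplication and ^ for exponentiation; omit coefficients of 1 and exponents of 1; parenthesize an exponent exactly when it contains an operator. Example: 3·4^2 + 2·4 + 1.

15 —HB2→ 2^(2 + 1) + 2^2 + 2 + 1 —bump→ 3^(3 + 1) + 3^3 + 3 + 1 = 112 —(−1)→ 111
111 —HB3→ 3^(3 + 1) + 3^3 + 3 —bump→ 4^(4 + 1) + 4^4 + 4 = 1284 —(−1)→ 1283

4^(4 + 1) + 4^4 + 3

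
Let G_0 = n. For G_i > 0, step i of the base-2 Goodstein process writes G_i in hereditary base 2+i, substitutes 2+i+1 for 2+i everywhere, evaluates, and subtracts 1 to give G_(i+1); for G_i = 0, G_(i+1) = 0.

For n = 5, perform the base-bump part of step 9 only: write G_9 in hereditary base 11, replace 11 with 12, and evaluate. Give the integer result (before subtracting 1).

base 2: 5 = 2^2 + 1; at 3: 3^3 + 1 = 28; next = 27
base 3: 27 = 3^3; at 4: 4^4 = 256; next = 255
base 4: 255 = 3·4^3 + 3·4^2 + 3·4 + 3; at 5: 3·5^3 + 3·5^2 + 3·5 + 3 = 468; next = 467
base 5: 467 = 3·5^3 + 3·5^2 + 3·5 + 2; at 6: 3·6^3 + 3·6^2 + 3·6 + 2 = 776; next = 775
base 6: 775 = 3·6^3 + 3·6^2 + 3·6 + 1; at 7: 3·7^3 + 3·7^2 + 3·7 + 1 = 1198; next = 1197
base 7: 1197 = 3·7^3 + 3·7^2 + 3·7; at 8: 3·8^3 + 3·8^2 + 3·8 = 1752; next = 1751
base 8: 1751 = 3·8^3 + 3·8^2 + 2·8 + 7; at 9: 3·9^3 + 3·9^2 + 2·9 + 7 = 2455; next = 2454
base 9: 2454 = 3·9^3 + 3·9^2 + 2·9 + 6; at 10: 3·10^3 + 3·10^2 + 2·10 + 6 = 3326; next = 3325
base 10: 3325 = 3·10^3 + 3·10^2 + 2·10 + 5; at 11: 3·11^3 + 3·11^2 + 2·11 + 5 = 4383; next = 4382

5644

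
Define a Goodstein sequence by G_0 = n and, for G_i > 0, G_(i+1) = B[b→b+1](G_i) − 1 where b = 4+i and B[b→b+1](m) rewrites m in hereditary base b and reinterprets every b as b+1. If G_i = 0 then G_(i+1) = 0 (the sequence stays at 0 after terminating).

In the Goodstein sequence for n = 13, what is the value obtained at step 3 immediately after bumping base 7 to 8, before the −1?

G_0=13  [base 4] 3·4 + 1  →[4↦5]→  3·5 + 1 = 16  −1 ⇒ G_1=15
G_1=15  [base 5] 3·5  →[5↦6]→  3·6 = 18  −1 ⇒ G_2=17
G_2=17  [base 6] 2·6 + 5  →[6↦7]→  2·7 + 5 = 19  −1 ⇒ G_3=18
G_3=18  [base 7] 2·7 + 4  →[7↦8]→  2·8 + 4 = 20  −1 ⇒ G_4=19

20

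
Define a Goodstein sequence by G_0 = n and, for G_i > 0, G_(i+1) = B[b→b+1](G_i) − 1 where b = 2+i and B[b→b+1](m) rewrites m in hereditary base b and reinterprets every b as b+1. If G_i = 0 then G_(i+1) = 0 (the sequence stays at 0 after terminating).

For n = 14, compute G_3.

18750

14 —HB2→ 2^(2 + 1) + 2^2 + 2 —bump→ 3^(3 + 1) + 3^3 + 3 = 111 —(−1)→ 110
110 —HB3→ 3^(3 + 1) + 3^3 + 2 —bump→ 4^(4 + 1) + 4^4 + 2 = 1282 —(−1)→ 1281
1281 —HB4→ 4^(4 + 1) + 4^4 + 1 —bump→ 5^(5 + 1) + 5^5 + 1 = 18751 —(−1)→ 18750
18750 —HB5→ 5^(5 + 1) + 5^5 —bump→ 6^(6 + 1) + 6^6 = 326592 —(−1)→ 326591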